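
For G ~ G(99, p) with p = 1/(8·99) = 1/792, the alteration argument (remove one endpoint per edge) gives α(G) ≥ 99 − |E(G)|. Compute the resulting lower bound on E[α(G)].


E[|E(G)|] = C(99, 2)·p = 4851 · (1/792) = 49/8.
E[α(G)] ≥ n − E[|E(G)|] = 99 − 49/8 = 743/8.
Numerically: ≈ 92.87500.
(This is only a lower bound; the true E[α(G)] may be larger.)

E[α(G)] ≥ 743/8 ≈ 92.87500.


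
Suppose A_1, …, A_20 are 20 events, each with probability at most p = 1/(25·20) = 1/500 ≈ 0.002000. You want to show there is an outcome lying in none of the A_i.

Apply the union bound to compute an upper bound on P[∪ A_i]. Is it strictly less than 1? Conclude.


Union bound: P[∪_{i=1}^{20} A_i] ≤ Σ_i P[A_i] ≤ 20·p = 20·(1/500) = 1/25.
Numerically: 1/25 ≈ 0.040000.
Is 1/25 < 1? YES.
Since P[∪ A_i] ≤ 1/25 < 1, the complement has P[∩ A_i^c] ≥ 1 − 1/25 = 24/25 > 0, so some outcome avoids every A_i.

20·p = 1/25 ≈ 0.040000; existence CERTIFIED by the union bound.


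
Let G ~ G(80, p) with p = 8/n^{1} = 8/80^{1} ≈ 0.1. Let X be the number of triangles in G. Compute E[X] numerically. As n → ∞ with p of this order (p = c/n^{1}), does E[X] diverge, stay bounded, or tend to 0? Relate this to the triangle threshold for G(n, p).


Number of potential triangles: C(80, 3) = 82160.
Each occurs with probability p³ ≈ (0.1)³ ≈ 1.000000e-03.
By linearity: E[X] = C(80, 3)·p³ ≈ 82160 · 1.000000e-03 ≈ 82.1600.
Here α = 1, so p = 8/n is exactly at the triangle threshold p ~ 1/n. Asymptotically E[X] → c³/6 = 8³/6 = 256/3 ≈ 85.3333, a bounded constant. In this regime the triangle count is asymptotically Poisson(c³/6).

E[X] ≈ 82.1600; in regime p = Θ(1/n^{1}) E[X] stays bounded (at the triangle threshold p ~ 1/n).


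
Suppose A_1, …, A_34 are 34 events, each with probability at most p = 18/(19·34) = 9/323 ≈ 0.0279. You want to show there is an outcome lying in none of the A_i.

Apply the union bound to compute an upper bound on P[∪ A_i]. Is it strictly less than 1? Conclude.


Union bound: P[∪_{i=1}^{34} A_i] ≤ Σ_i P[A_i] ≤ 34·p = 34·(9/323) = 18/19.
Numerically: 18/19 ≈ 0.9474.
Is 18/19 < 1? YES.
Since P[∪ A_i] ≤ 18/19 < 1, the complement has P[∩ A_i^c] ≥ 1 − 18/19 = 1/19 > 0, so some outcome avoids every A_i.

34·p = 18/19 ≈ 0.9474; existence CERTIFIED by the union bound.


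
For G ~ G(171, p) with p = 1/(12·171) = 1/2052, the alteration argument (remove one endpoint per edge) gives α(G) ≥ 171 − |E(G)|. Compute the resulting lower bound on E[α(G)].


E[|E(G)|] = C(171, 2)·p = 14535 · (1/2052) = 85/12.
E[α(G)] ≥ n − E[|E(G)|] = 171 − 85/12 = 1967/12.
Numerically: ≈ 163.917.
(This is only a lower bound; the true E[α(G)] may be larger.)

E[α(G)] ≥ 1967/12 ≈ 163.917.


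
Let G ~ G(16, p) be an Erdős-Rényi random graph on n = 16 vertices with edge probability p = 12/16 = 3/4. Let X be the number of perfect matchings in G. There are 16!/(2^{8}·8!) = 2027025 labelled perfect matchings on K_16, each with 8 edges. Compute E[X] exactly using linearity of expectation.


K_16 has 16!/(2^{8}·8!) = 2027025 labelled perfect matchings.
For each such perfect matching H, let X_H = 1 if all 8 edges of H are present in G. Then P[X_H = 1] = p^{8} = (3/4)^{8} = 6561/65536.
By linearity of expectation: E[X] = Σ_H E[X_H] = 2027025 · p^{8} = 2027025 · 6561/65536 = 13299311025/65536.
Numerically: E[X] ≈ 2.03e+05.

E[X] = 2027025 · (3/4)^{8} = 13299311025/65536 ≈ 2.03e+05.


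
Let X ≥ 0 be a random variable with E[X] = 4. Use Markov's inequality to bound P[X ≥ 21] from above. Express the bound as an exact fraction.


μ = E[X] = 4, a = 21.
Markov: P[X ≥ 21] ≤ μ/a = (4)/21 = 4/21.
Numerically: ≈ 0.1905.
(Since a = 21 > μ = 4.0000, the bound 4/21 is < 1 and informative.)

P[X ≥ 21] ≤ 4/21 ≈ 0.1905.


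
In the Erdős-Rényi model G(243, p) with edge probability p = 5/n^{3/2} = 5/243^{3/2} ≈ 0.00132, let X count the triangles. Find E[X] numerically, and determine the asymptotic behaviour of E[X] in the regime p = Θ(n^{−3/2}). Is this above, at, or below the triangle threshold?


Number of potential triangles: C(243, 3) = 2362041.
Each occurs with probability p³ ≈ (0.00132)³ ≈ 2.29976e-09.
By linearity: E[X] = C(243, 3)·p³ ≈ 2362041 · 2.29976e-09 ≈ 0.005.
Since α = 3/2 > 1, p = c/n^{3/2} = o(1/n) is below the triangle threshold p ~ 1/n. Asymptotically E[X] ~ (c³/6)·n^{3(1−α)} = (5³/6)·n^{-1.5} → 0, so by Markov's inequality G has no triangles w.h.p.

E[X] ≈ 0.005; in regime p = Θ(1/n^{3/2}) E[X] tends to 0 (below the triangle threshold p ~ 1/n).


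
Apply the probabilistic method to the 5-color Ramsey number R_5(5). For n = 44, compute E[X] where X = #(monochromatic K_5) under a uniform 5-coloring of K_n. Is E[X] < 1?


E[X] = C(44, 5) · 5^{1 − 10} = 1086008 · 5^{−9} = 1086008/1953125.
As a reduced fraction: E[X] = 1086008/1953125 ≈ 0.556.
Is E[X] < 1? YES.
Since E[X] < 1, there exists a 5-coloring of K_{44} with no monochromatic K_5; hence R_5(5) > 44.

E[X] = 1086008/1953125 ≈ 0.556; E[X] < 1, so R_5(5) > 44.


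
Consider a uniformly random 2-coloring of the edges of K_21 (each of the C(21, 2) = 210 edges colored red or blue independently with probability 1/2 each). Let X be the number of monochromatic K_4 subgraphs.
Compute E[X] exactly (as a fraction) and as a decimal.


Let X = Σ_S X_S over the C(21, 4) = 5985 subsets S of size 4, where X_S = 1 if the K_4 on S is monochromatic.
For a fixed S, the K_4 on S has C(4, 2) = 6 edges. P[all 6 edges red] = (1/2)^6, and likewise for blue, so P[monochromatic] = 2·(1/2)^6 = 2^{1 − 6} = 1/32.
Summing: E[X] = C(21, 4) · 2^{1 − 6} = 5985 · 1/32 = 5985/32.
Numerically: E[X] ≈ 187.031.

E[X] = C(21,4)·2^(1−C(4,2)) = 5985/32 ≈ 187.031.


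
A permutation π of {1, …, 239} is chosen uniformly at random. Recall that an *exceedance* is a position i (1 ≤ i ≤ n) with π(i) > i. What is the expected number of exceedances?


Write X = Σ_{i=1}^{239} X_i, where X_i = 1_{π(i) > i}.
For each fixed i, π(i) is uniform over {1, …, 239} (marginal of a uniform permutation), so P[π(i) > i] = (n − i)/n. Summing: Σ_{i=1}^{239} (n − i)/n = (0 + 1 + … + 238)/239 = 239(239 − 1)/(2·239) = (239 − 1)/2.
Hence E[X] = Σ_{i=1}^{239} (239 − i)/239 = 119 ≈ 119.00000.

E[X] = 119 = 119.00000.


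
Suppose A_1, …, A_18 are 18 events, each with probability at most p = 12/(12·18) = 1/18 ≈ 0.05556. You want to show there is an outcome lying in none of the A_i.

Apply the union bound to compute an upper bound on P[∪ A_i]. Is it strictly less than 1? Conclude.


Union bound: P[∪_{i=1}^{18} A_i] ≤ Σ_i P[A_i] ≤ 18·p = 18·(1/18) = 1.
Numerically: 1 ≈ 1.00000.
Is 1 < 1? NO.
Since the bound 1 is ≥ 1, the union bound is uninformative here; it does NOT by itself certify existence.

18·p = 1 ≈ 1.00000; existence NOT certified by the union bound.


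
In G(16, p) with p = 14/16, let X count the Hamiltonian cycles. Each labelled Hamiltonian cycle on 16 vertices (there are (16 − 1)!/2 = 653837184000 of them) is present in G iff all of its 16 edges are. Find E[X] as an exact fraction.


K_16 has (16 − 1)!/2 = 653837184000 labelled Hamiltonian cycles.
For each such Hamiltonian cycle H, let X_H = 1 if all 16 edges of H are present in G. Then P[X_H = 1] = p^{16} = (7/8)^{16} = 33232930569601/281474976710656.
By linearity: E[X] = Σ_H E[X_H] = 653837184000 · p^{16} = 653837184000 · 33232930569601/281474976710656 = 21219654042671322112875/274877906944.
Numerically: E[X] ≈ 7.72e+10.

E[X] = 653837184000 · (7/8)^{16} = 21219654042671322112875/274877906944 ≈ 7.72e+10.


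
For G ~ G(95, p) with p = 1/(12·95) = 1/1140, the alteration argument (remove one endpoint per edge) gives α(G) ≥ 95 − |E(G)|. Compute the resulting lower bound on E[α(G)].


E[|E(G)|] = C(95, 2)·p = 4465 · (1/1140) = 47/12.
E[α(G)] ≥ n − E[|E(G)|] = 95 − 47/12 = 1093/12.
Numerically: ≈ 91.083.
(This is only a lower bound; the true E[α(G)] may be larger.)

E[α(G)] ≥ 1093/12 ≈ 91.083.


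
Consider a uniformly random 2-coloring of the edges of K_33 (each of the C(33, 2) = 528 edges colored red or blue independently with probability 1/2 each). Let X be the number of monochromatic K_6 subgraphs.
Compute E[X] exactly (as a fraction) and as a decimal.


Let X = Σ_S X_S over the C(33, 6) = 1107568 subsets S of size 6, where X_S = 1 if the K_6 on S is monochromatic.
For a fixed S, the K_6 on S has C(6, 2) = 15 edges. P[all 15 edges red] = (1/2)^15, and likewise for blue, so P[monochromatic] = 2·(1/2)^15 = 2^{1 − 15} = 1/16384.
Summing: E[X] = C(33, 6) · 2^{1 − 15} = 1107568 · 1/16384 = 69223/1024.
Numerically: E[X] ≈ 67.6006.

E[X] = C(33,6)·2^(1−C(6,2)) = 69223/1024 ≈ 67.6006.


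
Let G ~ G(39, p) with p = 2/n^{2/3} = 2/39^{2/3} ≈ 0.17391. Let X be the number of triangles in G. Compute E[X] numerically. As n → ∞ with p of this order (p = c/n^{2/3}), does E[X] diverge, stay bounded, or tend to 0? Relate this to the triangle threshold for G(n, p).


Number of potential triangles: C(39, 3) = 9139.
Each occurs with probability p³ ≈ (0.17391)³ ≈ 5.2596976e-03.
By linearity: E[X] = C(39, 3)·p³ ≈ 9139 · 5.2596976e-03 ≈ 48.06838.
Since α = 2/3 < 1, p = c/n^{2/3} ≫ 1/n is above the triangle threshold p ~ 1/n. Asymptotically E[X] ~ (c³/6)·n^{3(1−α)} = (2³/6)·n^{1} → ∞; triangles are abundant w.h.p.

E[X] ≈ 48.06838; in regime p = Θ(1/n^{2/3}) E[X] diverges (above the triangle threshold p ~ 1/n).


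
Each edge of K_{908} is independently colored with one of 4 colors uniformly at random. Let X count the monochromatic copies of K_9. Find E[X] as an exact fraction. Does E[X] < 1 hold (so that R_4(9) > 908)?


E[X] = C(908, 9) · 4^{1 − 36} = 1111058428637338083100 · 4^{−35} = 1111058428637338083100/1180591620717411303424.
As a reduced fraction: E[X] = 277764607159334520775/295147905179352825856 ≈ 0.9411031.
Is E[X] < 1? YES.
Since E[X] < 1, there exists a 4-coloring of K_{908} with no monochromatic K_9; hence R_4(9) > 908.

E[X] = 277764607159334520775/295147905179352825856 ≈ 0.9411031; E[X] < 1, so R_4(9) > 908.


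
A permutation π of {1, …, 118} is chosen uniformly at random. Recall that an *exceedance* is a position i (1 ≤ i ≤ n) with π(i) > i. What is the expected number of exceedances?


Write X = Σ_{i=1}^{118} X_i, where X_i = 1_{π(i) > i}.
For each fixed i, π(i) is uniform over {1, …, 118} (marginal of a uniform permutation), so P[π(i) > i] = (n − i)/n. Summing: Σ_{i=1}^{118} (n − i)/n = (0 + 1 + … + 117)/118 = 118(118 − 1)/(2·118) = (118 − 1)/2.
Hence E[X] = Σ_{i=1}^{118} (118 − i)/118 = 117/2 ≈ 58.500.

E[X] = 117/2 = 58.500.


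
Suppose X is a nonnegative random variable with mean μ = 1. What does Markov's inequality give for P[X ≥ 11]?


μ = E[X] = 1, a = 11.
Markov: P[X ≥ 11] ≤ μ/a = (1)/11 = 1/11.
Numerically: ≈ 0.09091.
(Since a = 11 > μ = 1.00000, the bound 1/11 is < 1 and informative.)

P[X ≥ 11] ≤ 1/11 ≈ 0.09091.


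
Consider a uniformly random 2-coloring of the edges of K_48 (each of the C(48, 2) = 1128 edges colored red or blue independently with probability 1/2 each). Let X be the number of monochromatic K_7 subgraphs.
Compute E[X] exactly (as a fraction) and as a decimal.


Let X = Σ_S X_S over the C(48, 7) = 73629072 subsets S of size 7, where X_S = 1 if the K_7 on S is monochromatic.
For a fixed S, the K_7 on S has C(7, 2) = 21 edges. P[all 21 edges red] = (1/2)^21, and likewise for blue, so P[monochromatic] = 2·(1/2)^21 = 2^{1 − 21} = 1/1048576.
By linearity: E[X] = C(48, 7) · 2^{1 − 21} = 73629072 · 1/1048576 = 4601817/65536.
Numerically: E[X] ≈ 70.218155.

E[X] = C(48,7)·2^(1−C(7,2)) = 4601817/65536 ≈ 70.218155.


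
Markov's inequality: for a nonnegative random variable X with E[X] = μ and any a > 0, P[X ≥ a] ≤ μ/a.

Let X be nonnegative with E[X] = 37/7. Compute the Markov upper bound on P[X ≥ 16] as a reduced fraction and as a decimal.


μ = E[X] = 37/7, a = 16.
Markov: P[X ≥ 16] ≤ μ/a = (37/7)/16 = 37/112.
Numerically: ≈ 0.33036.
(Since a = 16 > μ = 5.28571, the bound 37/112 is < 1 and informative.)

P[X ≥ 16] ≤ 37/112 ≈ 0.33036.


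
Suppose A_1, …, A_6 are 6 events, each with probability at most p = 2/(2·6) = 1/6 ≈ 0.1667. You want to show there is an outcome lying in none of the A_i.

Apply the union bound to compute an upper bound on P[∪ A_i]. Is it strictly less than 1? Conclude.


Union bound: P[∪_{i=1}^{6} A_i] ≤ Σ_i P[A_i] ≤ 6·p = 6·(1/6) = 1.
Numerically: 1 ≈ 1.0000.
Is 1 < 1? NO.
Since the bound 1 is ≥ 1, the union bound is uninformative here; it does NOT by itself certify existence.

6·p = 1 ≈ 1.0000; existence NOT certified by the union bound.


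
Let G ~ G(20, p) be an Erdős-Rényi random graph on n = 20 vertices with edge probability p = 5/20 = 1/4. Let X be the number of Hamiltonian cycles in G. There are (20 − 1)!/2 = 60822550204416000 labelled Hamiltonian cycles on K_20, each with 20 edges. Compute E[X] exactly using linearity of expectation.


K_20 has (20 − 1)!/2 = 60822550204416000 labelled Hamiltonian cycles.
For each such Hamiltonian cycle H, let X_H = 1 if all 20 edges of H are present in G. Then P[X_H = 1] = p^{20} = (1/4)^{20} = 1/1099511627776.
By linearity of expectation: E[X] = Σ_H E[X_H] = 60822550204416000 · p^{20} = 60822550204416000 · 1/1099511627776 = 1856156927625/33554432.
Numerically: E[X] ≈ 5.53e+04.

E[X] = 60822550204416000 · (1/4)^{20} = 1856156927625/33554432 ≈ 5.53e+04.


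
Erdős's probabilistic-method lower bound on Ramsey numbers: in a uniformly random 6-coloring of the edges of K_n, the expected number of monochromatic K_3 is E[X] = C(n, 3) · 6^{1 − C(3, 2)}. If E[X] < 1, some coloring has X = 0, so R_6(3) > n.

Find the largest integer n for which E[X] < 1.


We need C(n, 3) · 6^{1 − 3} < 1, i.e. C(n, 3) < 6^{3 − 1} = 36.
Check values of n near the boundary:
  n = 5: C(5, 3) = 10; 10 < 36? YES
  n = 6: C(6, 3) = 20; 20 < 36? YES
  n = 7: C(7, 3) = 35; 35 < 36? YES
  n = 8: C(8, 3) = 56; 56 < 36? NO
  n = 9: C(9, 3) = 84; 84 < 36? NO
  n = 10: C(10, 3) = 120; 120 < 36? NO
The largest n with C(n, 3) < 36 is n = 7 (where E[X] = 35/36 ≈ 0.972222). Hence R_6(3) > 7, i.e. R_6(3) ≥ 8.

Largest n = 7; hence R_6(3) > 7.


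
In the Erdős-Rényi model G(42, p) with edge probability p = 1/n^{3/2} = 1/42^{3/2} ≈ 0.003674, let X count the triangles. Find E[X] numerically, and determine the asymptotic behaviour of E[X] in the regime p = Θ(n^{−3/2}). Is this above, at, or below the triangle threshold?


Number of potential triangles: C(42, 3) = 11480.
Each occurs with probability p³ ≈ (0.003674)³ ≈ 4.958818e-08.
By linearity: E[X] = C(42, 3)·p³ ≈ 11480 · 4.958818e-08 ≈ 0.0006.
Since α = 3/2 > 1, p = c/n^{3/2} = o(1/n) is below the triangle threshold p ~ 1/n. Asymptotically E[X] ~ (c³/6)·n^{3(1−α)} = (1³/6)·n^{-1.5} → 0, so by Markov's inequality G has no triangles w.h.p.

E[X] ≈ 0.0006; in regime p = Θ(1/n^{3/2}) E[X] tends to 0 (below the triangle threshold p ~ 1/n).


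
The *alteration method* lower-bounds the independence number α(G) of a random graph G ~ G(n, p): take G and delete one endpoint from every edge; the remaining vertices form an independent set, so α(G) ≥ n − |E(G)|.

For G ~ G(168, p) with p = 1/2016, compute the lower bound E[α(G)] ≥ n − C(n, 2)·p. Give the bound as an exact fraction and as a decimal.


E[|E(G)|] = C(168, 2)·p = 14028 · (1/2016) = 167/24.
E[α(G)] ≥ n − E[|E(G)|] = 168 − 167/24 = 3865/24.
Numerically: ≈ 161.041667.
(This is only a lower bound; the true E[α(G)] may be larger.)

E[α(G)] ≥ 3865/24 ≈ 161.041667.


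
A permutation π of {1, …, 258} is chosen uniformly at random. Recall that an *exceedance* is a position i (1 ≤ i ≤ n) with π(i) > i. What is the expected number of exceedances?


Write X = Σ_{i=1}^{258} X_i, where X_i = 1_{π(i) > i}.
For each fixed i, π(i) is uniform over {1, …, 258} (marginal of a uniform permutation), so P[π(i) > i] = (n − i)/n. Summing: Σ_{i=1}^{258} (n − i)/n = (0 + 1 + … + 257)/258 = 258(258 − 1)/(2·258) = (258 − 1)/2.
Hence E[X] = Σ_{i=1}^{258} (258 − i)/258 = 257/2 ≈ 128.50000.

E[X] = 257/2 = 128.50000.


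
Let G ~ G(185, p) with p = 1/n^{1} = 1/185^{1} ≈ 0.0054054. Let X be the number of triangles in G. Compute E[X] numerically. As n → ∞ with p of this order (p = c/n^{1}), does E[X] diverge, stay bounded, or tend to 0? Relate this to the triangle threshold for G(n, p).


Number of potential triangles: C(185, 3) = 1038220.
Each occurs with probability p³ ≈ (0.0054054)³ ≈ 1.5793734e-07.
By linearity: E[X] = C(185, 3)·p³ ≈ 1038220 · 1.5793734e-07 ≈ 0.16397.
Here α = 1, so p = 1/n is exactly at the triangle threshold p ~ 1/n. Asymptotically E[X] → c³/6 = 1³/6 = 1/6 ≈ 0.16667, a bounded constant. In this regime the triangle count is asymptotically Poisson(c³/6).

E[X] ≈ 0.16397; in regime p = Θ(1/n^{1}) E[X] stays bounded (at the triangle threshold p ~ 1/n).


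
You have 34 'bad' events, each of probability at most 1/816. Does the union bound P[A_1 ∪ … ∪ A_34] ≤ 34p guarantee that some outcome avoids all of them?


Union bound: P[∪_{i=1}^{34} A_i] ≤ Σ_i P[A_i] ≤ 34·p = 34·(1/816) = 1/24.
Numerically: 1/24 ≈ 0.0416667.
Is 1/24 < 1? YES.
Since P[∪ A_i] ≤ 1/24 < 1, the complement has P[∩ A_i^c] ≥ 1 − 1/24 = 23/24 > 0, so some outcome avoids every A_i.

34·p = 1/24 ≈ 0.0416667; existence CERTIFIED by the union bound.


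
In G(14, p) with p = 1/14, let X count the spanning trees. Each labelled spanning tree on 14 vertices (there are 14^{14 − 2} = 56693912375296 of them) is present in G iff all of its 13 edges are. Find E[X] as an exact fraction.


K_14 has 14^{14 − 2} = 56693912375296 labelled spanning trees.
For each such spanning tree H, let X_H = 1 if all 13 edges of H are present in G. Then P[X_H = 1] = p^{13} = (1/14)^{13} = 1/793714773254144.
By linearity: E[X] = Σ_H E[X_H] = 56693912375296 · p^{13} = 56693912375296 · 1/793714773254144 = 1/14.
Numerically: E[X] ≈ 0.07143.

E[X] = 56693912375296 · (1/14)^{13} = 1/14 ≈ 0.07143.


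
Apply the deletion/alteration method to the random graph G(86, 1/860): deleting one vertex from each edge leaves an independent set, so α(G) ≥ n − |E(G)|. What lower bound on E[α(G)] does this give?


E[|E(G)|] = C(86, 2)·p = 3655 · (1/860) = 17/4.
E[α(G)] ≥ n − E[|E(G)|] = 86 − 17/4 = 327/4.
Numerically: ≈ 81.7500.
(This is only a lower bound; the true E[α(G)] may be larger.)

E[α(G)] ≥ 327/4 ≈ 81.7500.


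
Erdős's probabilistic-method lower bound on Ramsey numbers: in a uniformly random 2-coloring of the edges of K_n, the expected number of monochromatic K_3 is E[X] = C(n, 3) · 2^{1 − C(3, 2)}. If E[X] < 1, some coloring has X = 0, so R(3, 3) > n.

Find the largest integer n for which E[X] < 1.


We need C(n, 3) · 2^{1 − 3} < 1, i.e. C(n, 3) < 2^{3 − 1} = 4.
Check values of n near the boundary:
  n = 3: C(3, 3) = 1; 1 < 4? YES
  n = 4: C(4, 3) = 4; 4 < 4? NO
The largest n with C(n, 3) < 4 is n = 3 (where E[X] = 1/4 ≈ 0.2500000). Hence R(3, 3) > 3, i.e. R(3, 3) ≥ 4.

Largest n = 3; hence R(3, 3) > 3.


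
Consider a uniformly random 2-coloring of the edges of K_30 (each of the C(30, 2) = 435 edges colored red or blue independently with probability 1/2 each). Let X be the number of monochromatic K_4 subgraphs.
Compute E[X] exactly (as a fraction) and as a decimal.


Let X = Σ_S X_S over the C(30, 4) = 27405 subsets S of size 4, where X_S = 1 if the K_4 on S is monochromatic.
For a fixed S, the K_4 on S has C(4, 2) = 6 edges. P[all 6 edges red] = (1/2)^6, and likewise for blue, so P[monochromatic] = 2·(1/2)^6 = 2^{1 − 6} = 1/32.
By linearity: E[X] = C(30, 4) · 2^{1 − 6} = 27405 · 1/32 = 27405/32.
Numerically: E[X] ≈ 856.40625.

E[X] = C(30,4)·2^(1−C(4,2)) = 27405/32 ≈ 856.40625.


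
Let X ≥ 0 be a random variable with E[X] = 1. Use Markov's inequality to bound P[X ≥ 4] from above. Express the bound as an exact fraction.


μ = E[X] = 1, a = 4.
Markov: P[X ≥ 4] ≤ μ/a = (1)/4 = 1/4.
Numerically: ≈ 0.25000.
(Since a = 4 > μ = 1.00000, the bound 1/4 is < 1 and informative.)

P[X ≥ 4] ≤ 1/4 ≈ 0.25000.


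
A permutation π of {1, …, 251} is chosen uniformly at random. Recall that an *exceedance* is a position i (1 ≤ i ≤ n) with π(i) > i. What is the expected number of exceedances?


Write X = Σ_{i=1}^{251} X_i, where X_i = 1_{π(i) > i}.
For each fixed i, π(i) is uniform over {1, …, 251} (marginal of a uniform permutation), so P[π(i) > i] = (n − i)/n. Summing: Σ_{i=1}^{251} (n − i)/n = (0 + 1 + … + 250)/251 = 251(251 − 1)/(2·251) = (251 − 1)/2.
Hence E[X] = Σ_{i=1}^{251} (251 − i)/251 = 125 ≈ 125.0000.

E[X] = 125 = 125.0000.


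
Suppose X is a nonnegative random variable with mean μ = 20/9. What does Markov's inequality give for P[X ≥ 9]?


μ = E[X] = 20/9, a = 9.
Markov: P[X ≥ 9] ≤ μ/a = (20/9)/9 = 20/81.
Numerically: ≈ 0.247.
(Since a = 9 > μ = 2.222, the bound 20/81 is < 1 and informative.)

P[X ≥ 9] ≤ 20/81 ≈ 0.247.


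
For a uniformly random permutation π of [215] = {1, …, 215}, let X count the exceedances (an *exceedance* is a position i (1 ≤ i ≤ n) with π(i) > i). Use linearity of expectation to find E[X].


Write X = Σ_{i=1}^{215} X_i, where X_i = 1_{π(i) > i}.
For each fixed i, π(i) is uniform over {1, …, 215} (marginal of a uniform permutation), so P[π(i) > i] = (n − i)/n. Summing: Σ_{i=1}^{215} (n − i)/n = (0 + 1 + … + 214)/215 = 215(215 − 1)/(2·215) = (215 − 1)/2.
Hence E[X] = Σ_{i=1}^{215} (215 − i)/215 = 107 ≈ 107.0000.

E[X] = 107 = 107.0000.


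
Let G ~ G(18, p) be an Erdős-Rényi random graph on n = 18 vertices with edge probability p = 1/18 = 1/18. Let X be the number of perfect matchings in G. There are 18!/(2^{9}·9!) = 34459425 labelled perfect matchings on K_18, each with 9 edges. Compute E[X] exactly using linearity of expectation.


K_18 has 18!/(2^{9}·9!) = 34459425 labelled perfect matchings.
For each such perfect matching H, let X_H = 1 if all 9 edges of H are present in G. Then P[X_H = 1] = p^{9} = (1/18)^{9} = 1/198359290368.
By linearity: E[X] = Σ_H E[X_H] = 34459425 · p^{9} = 34459425 · 1/198359290368 = 425425/2448880128.
Numerically: E[X] ≈ 0.000173722.

E[X] = 34459425 · (1/18)^{9} = 425425/2448880128 ≈ 0.000173722.


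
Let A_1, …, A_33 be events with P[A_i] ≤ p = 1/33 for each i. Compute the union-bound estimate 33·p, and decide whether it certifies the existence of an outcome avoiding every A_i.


Union bound: P[∪_{i=1}^{33} A_i] ≤ Σ_i P[A_i] ≤ 33·p = 33·(1/33) = 1.
Numerically: 1 ≈ 1.0000000.
Is 1 < 1? NO.
Since the bound 1 is ≥ 1, the union bound is uninformative here; it does NOT by itself certify existence.

33·p = 1 ≈ 1.0000000; existence NOT certified by the union bound.


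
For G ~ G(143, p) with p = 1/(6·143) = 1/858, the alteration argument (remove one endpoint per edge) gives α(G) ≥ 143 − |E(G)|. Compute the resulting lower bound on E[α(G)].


E[|E(G)|] = C(143, 2)·p = 10153 · (1/858) = 71/6.
E[α(G)] ≥ n − E[|E(G)|] = 143 − 71/6 = 787/6.
Numerically: ≈ 131.167.
(This is only a lower bound; the true E[α(G)] may be larger.)

E[α(G)] ≥ 787/6 ≈ 131.167.


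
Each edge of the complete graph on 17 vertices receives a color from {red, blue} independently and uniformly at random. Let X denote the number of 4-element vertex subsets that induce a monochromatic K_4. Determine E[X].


Let X = Σ_S X_S over the C(17, 4) = 2380 subsets S of size 4, where X_S = 1 if the K_4 on S is monochromatic.
For a fixed S, the K_4 on S has C(4, 2) = 6 edges. P[all 6 edges red] = (1/2)^6, and likewise for blue, so P[monochromatic] = 2·(1/2)^6 = 2^{1 − 6} = 1/32.
By linearity of expectation: E[X] = C(17, 4) · 2^{1 − 6} = 2380 · 1/32 = 595/8.
Numerically: E[X] ≈ 74.375.

E[X] = C(17,4)·2^(1−C(4,2)) = 595/8 ≈ 74.375.


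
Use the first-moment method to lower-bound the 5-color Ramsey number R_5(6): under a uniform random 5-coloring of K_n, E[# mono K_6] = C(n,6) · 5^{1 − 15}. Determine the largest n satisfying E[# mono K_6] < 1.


We need C(n, 6) · 5^{1 − 15} < 1, i.e. C(n, 6) < 5^{15 − 1} = 6103515625.
Check values of n near the boundary:
  n = 129: C(129, 6) = 5688177600; 5688177600 < 6103515625? YES
  n = 130: C(130, 6) = 5963412000; 5963412000 < 6103515625? YES
  n = 131: C(131, 6) = 6249655776; 6249655776 < 6103515625? NO
The largest n with C(n, 6) < 6103515625 is n = 130 (where E[X] = 47707296/48828125 ≈ 0.9770454). Hence R_5(6) > 130, i.e. R_5(6) ≥ 131.

Largest n = 130; hence R_5(6) > 130.


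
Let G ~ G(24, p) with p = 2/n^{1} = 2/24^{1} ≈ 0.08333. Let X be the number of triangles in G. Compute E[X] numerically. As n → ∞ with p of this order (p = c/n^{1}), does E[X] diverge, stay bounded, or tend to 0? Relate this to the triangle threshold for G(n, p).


Number of potential triangles: C(24, 3) = 2024.
Each occurs with probability p³ ≈ (0.08333)³ ≈ 5.787037e-04.
By linearity: E[X] = C(24, 3)·p³ ≈ 2024 · 5.787037e-04 ≈ 1.1713.
Here α = 1, so p = 2/n is exactly at the triangle threshold p ~ 1/n. Asymptotically E[X] → c³/6 = 2³/6 = 4/3 ≈ 1.3333, a bounded constant. In this regime the triangle count is asymptotically Poisson(c³/6).

E[X] ≈ 1.1713; in regime p = Θ(1/n^{1}) E[X] stays bounded (at the triangle threshold p ~ 1/n).


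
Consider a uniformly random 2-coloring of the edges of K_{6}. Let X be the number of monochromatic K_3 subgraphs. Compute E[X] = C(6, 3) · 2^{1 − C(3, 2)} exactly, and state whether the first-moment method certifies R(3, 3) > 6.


E[X] = C(6, 3) · 2^{1 − 3} = 20 · 2^{−2} = 20/4.
As a reduced fraction: E[X] = 5 ≈ 5.0000.
Is E[X] < 1? NO.
Since E[X] ≥ 1, the first-moment bound is inconclusive at n = 6; it does NOT by itself certify R(3, 3) > 6.

E[X] = 5 ≈ 5.0000; E[X] ≥ 1; first-moment method inconclusive here.


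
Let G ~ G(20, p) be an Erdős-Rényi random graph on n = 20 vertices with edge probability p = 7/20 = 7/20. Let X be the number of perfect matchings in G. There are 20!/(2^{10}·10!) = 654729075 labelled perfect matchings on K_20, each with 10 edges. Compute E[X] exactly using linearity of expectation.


K_20 has 20!/(2^{10}·10!) = 654729075 labelled perfect matchings.
For each such perfect matching H, let X_H = 1 if all 10 edges of H are present in G. Then P[X_H = 1] = p^{10} = (7/20)^{10} = 282475249/10240000000000.
By linearity of expectation: E[X] = Σ_H E[X_H] = 654729075 · p^{10} = 654729075 · 282475249/10240000000000 = 7397790339526587/409600000000.
Numerically: E[X] ≈ 18061.

E[X] = 654729075 · (7/20)^{10} = 7397790339526587/409600000000 ≈ 18061.


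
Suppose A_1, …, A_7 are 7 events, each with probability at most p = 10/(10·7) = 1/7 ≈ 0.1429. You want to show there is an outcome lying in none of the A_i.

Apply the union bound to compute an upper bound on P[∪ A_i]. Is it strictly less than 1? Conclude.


Union bound: P[∪_{i=1}^{7} A_i] ≤ Σ_i P[A_i] ≤ 7·p = 7·(1/7) = 1.
Numerically: 1 ≈ 1.0000.
Is 1 < 1? NO.
Since the bound 1 is ≥ 1, the union bound is uninformative here; it does NOT by itself certify existence.

7·p = 1 ≈ 1.0000; existence NOT certified by the union bound.


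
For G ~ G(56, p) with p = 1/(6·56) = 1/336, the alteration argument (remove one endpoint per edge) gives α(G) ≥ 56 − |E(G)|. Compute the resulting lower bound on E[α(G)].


E[|E(G)|] = C(56, 2)·p = 1540 · (1/336) = 55/12.
E[α(G)] ≥ n − E[|E(G)|] = 56 − 55/12 = 617/12.
Numerically: ≈ 51.41667.
(This is only a lower bound; the true E[α(G)] may be larger.)

E[α(G)] ≥ 617/12 ≈ 51.41667.


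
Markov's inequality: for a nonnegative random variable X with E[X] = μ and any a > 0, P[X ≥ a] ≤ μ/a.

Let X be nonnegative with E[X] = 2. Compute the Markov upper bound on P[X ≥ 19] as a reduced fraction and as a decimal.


μ = E[X] = 2, a = 19.
Markov: P[X ≥ 19] ≤ μ/a = (2)/19 = 2/19.
Numerically: ≈ 0.105263.
(Since a = 19 > μ = 2.000000, the bound 2/19 is < 1 and informative.)

P[X ≥ 19] ≤ 2/19 ≈ 0.105263.


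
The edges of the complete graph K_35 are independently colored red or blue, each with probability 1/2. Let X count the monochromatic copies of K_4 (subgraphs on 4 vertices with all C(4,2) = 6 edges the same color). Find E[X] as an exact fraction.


Let X = Σ_S X_S over the C(35, 4) = 52360 subsets S of size 4, where X_S = 1 if the K_4 on S is monochromatic.
For a fixed S, the K_4 on S has C(4, 2) = 6 edges. P[all 6 edges red] = (1/2)^6, and likewise for blue, so P[monochromatic] = 2·(1/2)^6 = 2^{1 − 6} = 1/32.
Summing: E[X] = C(35, 4) · 2^{1 − 6} = 52360 · 1/32 = 6545/4.
Numerically: E[X] ≈ 1636.250000.

E[X] = C(35,4)·2^(1−C(4,2)) = 6545/4 ≈ 1636.250000.


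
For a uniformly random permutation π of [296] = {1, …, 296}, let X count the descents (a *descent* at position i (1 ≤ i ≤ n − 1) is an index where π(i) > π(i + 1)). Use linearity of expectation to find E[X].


Write X = Σ X_I over i = 1, …, 295, with X_I the indicator of one descent.
There are 295 indicators.
For each fixed i, the pair (π(i), π(i+1)) is a uniformly random ordered pair of distinct values from {1, …, 296}; by symmetry P[π(i) > π(i+1)] = 1/2.
By linearity: E[X] = 295 · (1/2) = (296 − 1) · (1/2) = 295/2 ≈ 147.5000.

E[X] = 295/2 = 147.5000.


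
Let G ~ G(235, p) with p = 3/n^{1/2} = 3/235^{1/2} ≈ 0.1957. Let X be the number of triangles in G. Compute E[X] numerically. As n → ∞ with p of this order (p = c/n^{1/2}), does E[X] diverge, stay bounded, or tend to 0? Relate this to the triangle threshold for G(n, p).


Number of potential triangles: C(235, 3) = 2135445.
Each occurs with probability p³ ≈ (0.1957)³ ≈ 7.494833e-03.
By linearity: E[X] = C(235, 3)·p³ ≈ 2135445 · 7.494833e-03 ≈ 16004.8040.
Since α = 1/2 < 1, p = c/n^{1/2} ≫ 1/n is above the triangle threshold p ~ 1/n. Asymptotically E[X] ~ (c³/6)·n^{3(1−α)} = (3³/6)·n^{1.5} → ∞; triangles are abundant w.h.p.

E[X] ≈ 16004.8040; in regime p = Θ(1/n^{1/2}) E[X] diverges (above the triangle threshold p ~ 1/n).


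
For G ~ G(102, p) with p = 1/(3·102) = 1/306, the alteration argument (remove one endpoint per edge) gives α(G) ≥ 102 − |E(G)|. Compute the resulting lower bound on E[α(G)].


E[|E(G)|] = C(102, 2)·p = 5151 · (1/306) = 101/6.
E[α(G)] ≥ n − E[|E(G)|] = 102 − 101/6 = 511/6.
Numerically: ≈ 85.166667.
(This is only a lower bound; the true E[α(G)] may be larger.)

E[α(G)] ≥ 511/6 ≈ 85.166667.


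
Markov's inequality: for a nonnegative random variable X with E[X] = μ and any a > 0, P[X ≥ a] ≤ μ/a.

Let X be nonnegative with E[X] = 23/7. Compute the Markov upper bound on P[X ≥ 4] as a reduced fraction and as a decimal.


μ = E[X] = 23/7, a = 4.
Markov: P[X ≥ 4] ≤ μ/a = (23/7)/4 = 23/28.
Numerically: ≈ 0.821429.
(Since a = 4 > μ = 3.285714, the bound 23/28 is < 1 and informative.)

P[X ≥ 4] ≤ 23/28 ≈ 0.821429.


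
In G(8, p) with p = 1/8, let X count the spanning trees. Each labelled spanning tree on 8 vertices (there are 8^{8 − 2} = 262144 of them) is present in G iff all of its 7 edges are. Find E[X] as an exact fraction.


K_8 has 8^{8 − 2} = 262144 labelled spanning trees.
For each such spanning tree H, let X_H = 1 if all 7 edges of H are present in G. Then P[X_H = 1] = p^{7} = (1/8)^{7} = 1/2097152.
By linearity of expectation: E[X] = Σ_H E[X_H] = 262144 · p^{7} = 262144 · 1/2097152 = 1/8.
Numerically: E[X] ≈ 0.125.

E[X] = 262144 · (1/8)^{7} = 1/8 ≈ 0.125.


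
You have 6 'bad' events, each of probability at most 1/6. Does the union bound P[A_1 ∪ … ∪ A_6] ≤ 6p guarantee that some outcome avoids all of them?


Union bound: P[∪_{i=1}^{6} A_i] ≤ Σ_i P[A_i] ≤ 6·p = 6·(1/6) = 1.
Numerically: 1 ≈ 1.0000.
Is 1 < 1? NO.
Since the bound 1 is ≥ 1, the union bound is uninformative here; it does NOT by itself certify existence.

6·p = 1 ≈ 1.0000; existence NOT certified by the union bound.


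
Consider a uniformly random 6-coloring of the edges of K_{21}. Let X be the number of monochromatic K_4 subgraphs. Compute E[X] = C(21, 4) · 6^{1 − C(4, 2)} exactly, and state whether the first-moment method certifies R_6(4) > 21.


E[X] = C(21, 4) · 6^{1 − 6} = 5985 · 6^{−5} = 5985/7776.
As a reduced fraction: E[X] = 665/864 ≈ 0.769676.
Is E[X] < 1? YES.
Since E[X] < 1, there exists a 6-coloring of K_{21} with no monochromatic K_4; hence R_6(4) > 21.

E[X] = 665/864 ≈ 0.769676; E[X] < 1, so R_6(4) > 21.


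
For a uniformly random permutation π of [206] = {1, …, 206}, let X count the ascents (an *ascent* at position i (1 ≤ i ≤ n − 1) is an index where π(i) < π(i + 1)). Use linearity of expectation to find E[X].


Write X = Σ X_I over i = 1, …, 205, with X_I the indicator of one ascent.
There are 205 indicators.
For each fixed i, the pair (π(i), π(i+1)) is a uniformly random ordered pair of distinct values from {1, …, 206}; by symmetry P[π(i) < π(i+1)] = 1/2.
By linearity: E[X] = 205 · (1/2) = (206 − 1) · (1/2) = 205/2 ≈ 102.50000.

E[X] = 205/2 = 102.50000.


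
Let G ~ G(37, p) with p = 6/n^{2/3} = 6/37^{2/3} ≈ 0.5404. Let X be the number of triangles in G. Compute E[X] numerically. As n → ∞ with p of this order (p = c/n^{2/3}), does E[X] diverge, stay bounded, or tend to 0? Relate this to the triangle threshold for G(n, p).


Number of potential triangles: C(37, 3) = 7770.
Each occurs with probability p³ ≈ (0.5404)³ ≈ 1.577794e-01.
By linearity: E[X] = C(37, 3)·p³ ≈ 7770 · 1.577794e-01 ≈ 1225.9459.
Since α = 2/3 < 1, p = c/n^{2/3} ≫ 1/n is above the triangle threshold p ~ 1/n. Asymptotically E[X] ~ (c³/6)·n^{3(1−α)} = (6³/6)·n^{1} → ∞; triangles are abundant w.h.p.

E[X] ≈ 1225.9459; in regime p = Θ(1/n^{2/3}) E[X] diverges (above the triangle threshold p ~ 1/n).


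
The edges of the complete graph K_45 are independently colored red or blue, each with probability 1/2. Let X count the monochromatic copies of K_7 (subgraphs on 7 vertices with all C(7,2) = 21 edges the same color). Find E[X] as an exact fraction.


Let X = Σ_S X_S over the C(45, 7) = 45379620 subsets S of size 7, where X_S = 1 if the K_7 on S is monochromatic.
For a fixed S, the K_7 on S has C(7, 2) = 21 edges. P[all 21 edges red] = (1/2)^21, and likewise for blue, so P[monochromatic] = 2·(1/2)^21 = 2^{1 − 21} = 1/1048576.
By linearity of expectation: E[X] = C(45, 7) · 2^{1 − 21} = 45379620 · 1/1048576 = 11344905/262144.
Numerically: E[X] ≈ 43.2774.

E[X] = C(45,7)·2^(1−C(7,2)) = 11344905/262144 ≈ 43.2774.


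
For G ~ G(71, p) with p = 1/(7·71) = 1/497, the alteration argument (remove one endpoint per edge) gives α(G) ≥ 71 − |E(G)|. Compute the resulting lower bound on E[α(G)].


E[|E(G)|] = C(71, 2)·p = 2485 · (1/497) = 5.
E[α(G)] ≥ n − E[|E(G)|] = 71 − 5 = 66.
Numerically: ≈ 66.000.
(This is only a lower bound; the true E[α(G)] may be larger.)

E[α(G)] ≥ 66 ≈ 66.000.


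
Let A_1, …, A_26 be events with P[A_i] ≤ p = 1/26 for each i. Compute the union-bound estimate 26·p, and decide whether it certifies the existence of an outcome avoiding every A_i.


Union bound: P[∪_{i=1}^{26} A_i] ≤ Σ_i P[A_i] ≤ 26·p = 26·(1/26) = 1.
Numerically: 1 ≈ 1.000.
Is 1 < 1? NO.
Since the bound 1 is ≥ 1, the union bound is uninformative here; it does NOT by itself certify existence.

26·p = 1 ≈ 1.000; existence NOT certified by the union bound.


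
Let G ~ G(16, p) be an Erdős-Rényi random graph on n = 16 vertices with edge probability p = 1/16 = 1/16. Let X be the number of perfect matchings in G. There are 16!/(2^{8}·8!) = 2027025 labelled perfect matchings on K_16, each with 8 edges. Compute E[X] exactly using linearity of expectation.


K_16 has 16!/(2^{8}·8!) = 2027025 labelled perfect matchings.
For each such perfect matching H, let X_H = 1 if all 8 edges of H are present in G. Then P[X_H = 1] = p^{8} = (1/16)^{8} = 1/4294967296.
By linearity: E[X] = Σ_H E[X_H] = 2027025 · p^{8} = 2027025 · 1/4294967296 = 2027025/4294967296.
Numerically: E[X] ≈ 0.000472.

E[X] = 2027025 · (1/16)^{8} = 2027025/4294967296 ≈ 0.000472.


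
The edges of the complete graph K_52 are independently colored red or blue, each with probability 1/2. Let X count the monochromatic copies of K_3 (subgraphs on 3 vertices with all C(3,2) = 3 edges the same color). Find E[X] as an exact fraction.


Let X = Σ_S X_S over the C(52, 3) = 22100 subsets S of size 3, where X_S = 1 if the K_3 on S is monochromatic.
For a fixed S, the K_3 on S has C(3, 2) = 3 edges. P[all 3 edges red] = (1/2)^3, and likewise for blue, so P[monochromatic] = 2·(1/2)^3 = 2^{1 − 3} = 1/4.
By linearity: E[X] = C(52, 3) · 2^{1 − 3} = 22100 · 1/4 = 5525.
Numerically: E[X] ≈ 5525.00000.

E[X] = C(52,3)·2^(1−C(3,2)) = 5525 ≈ 5525.00000.


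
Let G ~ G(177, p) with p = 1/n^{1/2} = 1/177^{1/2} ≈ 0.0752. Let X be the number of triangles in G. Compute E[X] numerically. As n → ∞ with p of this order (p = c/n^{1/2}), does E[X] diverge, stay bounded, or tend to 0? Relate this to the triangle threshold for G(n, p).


Number of potential triangles: C(177, 3) = 908600.
Each occurs with probability p³ ≈ (0.0752)³ ≈ 4.24659e-04.
By linearity: E[X] = C(177, 3)·p³ ≈ 908600 · 4.24659e-04 ≈ 385.845.
Since α = 1/2 < 1, p = c/n^{1/2} ≫ 1/n is above the triangle threshold p ~ 1/n. Asymptotically E[X] ~ (c³/6)·n^{3(1−α)} = (1³/6)·n^{1.5} → ∞; triangles are abundant w.h.p.

E[X] ≈ 385.845; in regime p = Θ(1/n^{1/2}) E[X] diverges (above the triangle threshold p ~ 1/n).


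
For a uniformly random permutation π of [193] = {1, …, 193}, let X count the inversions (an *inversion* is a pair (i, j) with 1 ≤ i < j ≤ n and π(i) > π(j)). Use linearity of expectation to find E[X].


Write X = Σ X_I over the C(193, 2) = 18528 pairs i < j, with X_I the indicator of one inversion.
There are 18528 indicators.
For each fixed pair i < j, the values π(i) and π(j) are two distinct elements of {1, …, 193} in uniformly random order; by symmetry P[π(i) > π(j)] = 1/2.
By linearity: E[X] = 18528 · (1/2) = C(193, 2) · (1/2) = 18528/2 = 9264 ≈ 9264.0000.

E[X] = 9264 = 9264.0000.


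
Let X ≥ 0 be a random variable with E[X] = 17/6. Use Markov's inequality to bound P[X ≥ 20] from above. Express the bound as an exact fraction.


μ = E[X] = 17/6, a = 20.
Markov: P[X ≥ 20] ≤ μ/a = (17/6)/20 = 17/120.
Numerically: ≈ 0.141667.
(Since a = 20 > μ = 2.833333, the bound 17/120 is < 1 and informative.)

P[X ≥ 20] ≤ 17/120 ≈ 0.141667.


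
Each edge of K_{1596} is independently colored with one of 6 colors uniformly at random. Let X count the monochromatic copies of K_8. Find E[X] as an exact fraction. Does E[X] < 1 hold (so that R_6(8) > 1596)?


E[X] = C(1596, 8) · 6^{1 − 28} = 1025915067760710553965 · 6^{−27} = 1025915067760710553965/1023490369077469249536.
As a reduced fraction: E[X] = 37996854361507798295/37907050706572935168 ≈ 1.0023690.
Is E[X] < 1? NO.
Since E[X] ≥ 1, the first-moment bound is inconclusive at n = 1596; it does NOT by itself certify R_6(8) > 1596.

E[X] = 37996854361507798295/37907050706572935168 ≈ 1.0023690; E[X] ≥ 1; first-moment method inconclusive here.


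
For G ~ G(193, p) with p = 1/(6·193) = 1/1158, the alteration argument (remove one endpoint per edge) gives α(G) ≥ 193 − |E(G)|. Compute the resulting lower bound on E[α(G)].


E[|E(G)|] = C(193, 2)·p = 18528 · (1/1158) = 16.
E[α(G)] ≥ n − E[|E(G)|] = 193 − 16 = 177.
Numerically: ≈ 177.000.
(This is only a lower bound; the true E[α(G)] may be larger.)

E[α(G)] ≥ 177 ≈ 177.000.
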